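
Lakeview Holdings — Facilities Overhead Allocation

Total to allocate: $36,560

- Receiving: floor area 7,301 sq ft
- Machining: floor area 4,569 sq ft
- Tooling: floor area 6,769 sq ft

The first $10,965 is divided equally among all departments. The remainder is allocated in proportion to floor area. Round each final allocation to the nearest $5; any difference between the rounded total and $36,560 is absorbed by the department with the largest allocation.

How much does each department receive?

Receiving: $13,680; Machining: $9,930; Tooling: $12,950

$10,965 shared equally gives $3,655 per department.
Remainder $25,595 by floor area (total 18,639): Receiving 10,025.70 → $10,025; Machining 6,274.13 → $6,275; Tooling 9,295.16 → $9,295.
Totals: Receiving $3,655 + $10,025 = $13,680; Machining $3,655 + $6,275 = $9,930; Tooling $3,655 + $9,295 = $12,950.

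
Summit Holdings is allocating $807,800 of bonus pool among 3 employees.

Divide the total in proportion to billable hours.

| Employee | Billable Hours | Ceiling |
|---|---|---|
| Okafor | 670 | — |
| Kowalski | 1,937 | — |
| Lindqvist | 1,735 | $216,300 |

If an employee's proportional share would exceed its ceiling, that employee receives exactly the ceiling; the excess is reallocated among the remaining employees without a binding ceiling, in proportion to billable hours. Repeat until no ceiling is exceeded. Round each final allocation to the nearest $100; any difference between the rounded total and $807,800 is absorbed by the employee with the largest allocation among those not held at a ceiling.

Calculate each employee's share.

Billable hours total: 4,342.
Pro-rata shares before constraints: Okafor 124,649.01; Kowalski 360,365.87; Lindqvist 322,785.12.
Capped: Lindqvist ($216,300); remaining pool $591,500 reallocated over remaining billable hours 2,607.
Remaining shares: Okafor 152,015.73 → $152,000; Kowalski 439,484.27 → $439,500.

Okafor: $152,000; Kowalski: $439,500; Lindqvist: $216,300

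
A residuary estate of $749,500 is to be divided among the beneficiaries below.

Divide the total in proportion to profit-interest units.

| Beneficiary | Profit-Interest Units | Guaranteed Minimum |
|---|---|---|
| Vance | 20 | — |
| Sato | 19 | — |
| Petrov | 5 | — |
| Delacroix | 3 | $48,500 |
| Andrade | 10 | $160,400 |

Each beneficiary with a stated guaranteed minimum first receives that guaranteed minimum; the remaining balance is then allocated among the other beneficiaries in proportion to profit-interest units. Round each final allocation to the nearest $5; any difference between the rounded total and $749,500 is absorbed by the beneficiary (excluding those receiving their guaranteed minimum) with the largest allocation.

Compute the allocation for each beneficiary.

Minimums first: Delacroix $48,500; Andrade $160,400. Residual $540,600.
Residual split over remaining profit-interest units 44: Vance 245,727.27 → $245,725; Sato 233,440.91 → $233,440; Petrov 61,431.82 → $61,430.
Rounding difference +$5 applied to Vance → $245,730.

Vance: $245,730 · Sato: $233,440 · Petrov: $61,430 · Delacroix: $48,500 · Andrade: $160,400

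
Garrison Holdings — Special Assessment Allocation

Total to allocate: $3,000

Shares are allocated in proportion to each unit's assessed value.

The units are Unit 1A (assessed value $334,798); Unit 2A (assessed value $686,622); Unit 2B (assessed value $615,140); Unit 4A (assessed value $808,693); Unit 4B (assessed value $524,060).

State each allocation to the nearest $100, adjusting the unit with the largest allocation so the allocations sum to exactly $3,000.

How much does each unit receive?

Unit 1A: $300 · Unit 2A: $700 · Unit 2B: $600 · Unit 4A: $900 · Unit 4B: $500

Assessed value total: 2,969,313.
Pro-rata amounts: Unit 1A 334,798/2,969,313 × $3,000 = 338.26; Unit 2A 686,622/2,969,313 × $3,000 = 693.72; Unit 2B 615,140/2,969,313 × $3,000 = 621.50; Unit 4A 808,693/2,969,313 × $3,000 = 817.05; Unit 4B 524,060/2,969,313 × $3,000 = 529.48.
At nearest $100: Unit 1A $300; Unit 2A $700; Unit 2B $600; Unit 4A $800; Unit 4B $500. Sum = $2,900.
Difference $3,000 − $2,900 = +$100 applied to largest allocation (Unit 4A): Unit 4A becomes $900.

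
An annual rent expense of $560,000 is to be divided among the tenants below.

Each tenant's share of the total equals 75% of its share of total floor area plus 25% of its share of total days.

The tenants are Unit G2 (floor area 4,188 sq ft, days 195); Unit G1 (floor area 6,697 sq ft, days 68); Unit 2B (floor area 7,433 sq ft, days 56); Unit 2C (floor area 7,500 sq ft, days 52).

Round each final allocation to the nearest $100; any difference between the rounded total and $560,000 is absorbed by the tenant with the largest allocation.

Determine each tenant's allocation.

Totals — floor area 25,818, days 371.
Composite weights (75% floor area + 25% days): Unit G2 0.2531; Unit G1 0.2404; Unit 2B 0.2537; Unit 2C 0.2529.
Raw shares: Unit G2 141,714.12; Unit G1 134,605.30; Unit 2B 142,050.04; Unit 2C 141,630.54.
Rounded to nearest $100: Unit G2 $141,700; Unit G1 $134,600; Unit 2B $142,100; Unit 2C $141,600. Sum = $560,000.
Sum already equals the total — no adjustment.

Unit G2: $141,700 · Unit G1: $134,600 · Unit 2B: $142,100 · Unit 2C: $141,600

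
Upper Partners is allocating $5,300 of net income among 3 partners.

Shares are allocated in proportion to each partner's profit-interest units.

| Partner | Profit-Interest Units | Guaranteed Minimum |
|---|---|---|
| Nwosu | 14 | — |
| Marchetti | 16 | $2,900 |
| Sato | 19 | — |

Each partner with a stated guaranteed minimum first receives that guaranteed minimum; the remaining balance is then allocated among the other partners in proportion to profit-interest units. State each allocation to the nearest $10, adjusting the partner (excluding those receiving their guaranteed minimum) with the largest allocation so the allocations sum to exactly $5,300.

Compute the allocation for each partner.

Nwosu: $1,020; Marchetti: $2,900; Sato: $1,380

Minimums first: Marchetti $2,900. Residual $2,400.
Residual split over remaining profit-interest units 33: Nwosu 1,018.18 → $1,020; Sato 1,381.82 → $1,380.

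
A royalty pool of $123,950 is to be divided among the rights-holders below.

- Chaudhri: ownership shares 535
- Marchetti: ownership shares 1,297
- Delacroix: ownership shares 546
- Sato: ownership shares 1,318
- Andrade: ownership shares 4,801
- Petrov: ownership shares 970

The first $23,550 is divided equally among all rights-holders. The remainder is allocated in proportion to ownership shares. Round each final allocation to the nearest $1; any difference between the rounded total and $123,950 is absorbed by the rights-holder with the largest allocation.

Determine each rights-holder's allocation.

$23,550 shared equally gives $3,925 per rights-holder.
Remainder $100,400 by ownership shares (total 9,467): Chaudhri 5,673.81 → $5,674; Marchetti 13,755.02 → $13,755; Delacroix 5,790.47 → $5,790; Sato 13,977.73 → $13,978; Andrade 50,915.86 → $50,916; Petrov 10,287.10 → $10,287.
Totals: Chaudhri $3,925 + $5,674 = $9,599; Marchetti $3,925 + $13,755 = $17,680; Delacroix $3,925 + $5,790 = $9,715; Sato $3,925 + $13,978 = $17,903; Andrade $3,925 + $50,916 = $54,841; Petrov $3,925 + $10,287 = $14,212.

Chaudhri: $9,599; Marchetti: $17,680; Delacroix: $9,715; Sato: $17,903; Andrade: $54,841; Petrov: $14,212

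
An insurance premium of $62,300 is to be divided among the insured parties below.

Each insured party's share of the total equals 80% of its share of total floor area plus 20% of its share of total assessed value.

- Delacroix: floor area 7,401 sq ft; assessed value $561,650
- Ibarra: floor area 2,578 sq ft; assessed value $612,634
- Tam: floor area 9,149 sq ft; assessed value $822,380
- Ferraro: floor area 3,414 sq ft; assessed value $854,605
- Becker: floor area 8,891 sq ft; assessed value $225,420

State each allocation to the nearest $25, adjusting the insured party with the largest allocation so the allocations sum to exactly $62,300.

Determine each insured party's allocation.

Delacroix: $14,000 · Ibarra: $6,575 · Tam: $17,850 · Ferraro: $8,875 · Becker: $15,000

Floor area total 31,433; assessed value total 3,076,689.
Blended shares (80% floor area + 20% assessed value): Delacroix 0.2249; Ibarra 0.1054; Tam 0.2863; Ferraro 0.1424; Becker 0.2409.
Unrounded shares: Delacroix 14,009.56; Ibarra 6,568.71; Tam 17,837.09; Ferraro 8,874.21; Becker 15,010.43.
After rounding ($25): Delacroix $14,000; Ibarra $6,575; Tam $17,825; Ferraro $8,875; Becker $15,000. Sum = $62,275.
Difference $62,300 − $62,275 = +$25 applied to largest allocation (Tam): Tam becomes $17,850.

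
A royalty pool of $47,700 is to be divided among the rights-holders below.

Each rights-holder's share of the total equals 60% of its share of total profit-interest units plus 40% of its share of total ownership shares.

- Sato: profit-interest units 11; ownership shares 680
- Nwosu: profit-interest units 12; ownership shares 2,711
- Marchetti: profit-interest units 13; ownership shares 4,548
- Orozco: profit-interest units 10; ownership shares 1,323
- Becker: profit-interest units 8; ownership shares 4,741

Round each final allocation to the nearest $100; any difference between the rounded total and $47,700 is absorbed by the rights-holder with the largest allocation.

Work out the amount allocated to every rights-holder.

Totals — profit-interest units 54, ownership shares 14,003.
Blended shares (60% profit-interest units + 40% ownership shares): Sato 0.1416; Nwosu 0.2108; Marchetti 0.2744; Orozco 0.1489; Becker 0.2243.
Pro-rata amounts: Sato 6,756.54; Nwosu 10,053.91; Marchetti 13,086.95; Orozco 7,102.67; Becker 10,699.92.
At nearest $100: Sato $6,800; Nwosu $10,100; Marchetti $13,100; Orozco $7,100; Becker $10,700. Sum = $47,800.
Difference $47,700 − $47,800 = −$100 applied to largest allocation (Marchetti): Marchetti becomes $13,000.

Sato: $6,800 | Nwosu: $10,100 | Marchetti: $13,000 | Orozco: $7,100 | Becker: $10,700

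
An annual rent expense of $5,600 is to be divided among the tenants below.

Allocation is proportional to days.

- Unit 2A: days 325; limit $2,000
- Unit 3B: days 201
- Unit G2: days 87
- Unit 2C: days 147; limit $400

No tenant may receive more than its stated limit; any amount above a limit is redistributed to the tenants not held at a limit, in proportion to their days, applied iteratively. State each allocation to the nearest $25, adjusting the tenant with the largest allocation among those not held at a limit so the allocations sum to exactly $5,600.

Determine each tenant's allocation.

Unit 2A: $2,000 | Unit 3B: $2,225 | Unit G2: $975 | Unit 2C: $400

Sum of days: 760.
Pro-rata shares before constraints: Unit 2A 2,394.74; Unit 3B 1,481.05; Unit G2 641.05; Unit 2C 1,083.16.
Cap binds for Unit 2A ($2,000), Unit 2C ($400); remaining pool $3,200 reallocated over remaining days 288.
Redistributed shares: Unit 3B 2,233.33 → $2,225; Unit G2 966.67 → $975.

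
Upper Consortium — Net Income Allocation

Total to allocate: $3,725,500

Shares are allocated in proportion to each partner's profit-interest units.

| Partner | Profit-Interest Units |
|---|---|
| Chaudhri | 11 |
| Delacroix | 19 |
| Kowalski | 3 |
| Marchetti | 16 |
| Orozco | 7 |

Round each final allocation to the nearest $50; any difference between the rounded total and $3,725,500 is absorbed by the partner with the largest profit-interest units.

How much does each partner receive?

Chaudhri: $731,800 | Delacroix: $1,263,950 | Kowalski: $199,600 | Marchetti: $1,064,450 | Orozco: $465,700

Combined profit-interest units = 56.
Pro-rata amounts: Chaudhri 11/56 × $3,725,500 = 731,794.64; Delacroix 19/56 × $3,725,500 = 1,264,008.93; Kowalski 3/56 × $3,725,500 = 199,580.36; Marchetti 16/56 × $3,725,500 = 1,064,428.57; Orozco 7/56 × $3,725,500 = 465,687.50.
Rounded to nearest $50: Chaudhri $731,800; Delacroix $1,264,000; Kowalski $199,600; Marchetti $1,064,450; Orozco $465,700. Sum = $3,725,550.
Difference $3,725,500 − $3,725,550 = −$50 applied to largest profit-interest units (Delacroix): Delacroix becomes $1,263,950.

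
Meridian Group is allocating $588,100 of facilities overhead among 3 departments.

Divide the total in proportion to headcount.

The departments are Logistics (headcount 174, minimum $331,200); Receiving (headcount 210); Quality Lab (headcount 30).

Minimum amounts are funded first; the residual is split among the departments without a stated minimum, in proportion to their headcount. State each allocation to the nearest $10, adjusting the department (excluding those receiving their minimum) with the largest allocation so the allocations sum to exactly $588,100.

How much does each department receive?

Logistics: $331,200 | Receiving: $224,790 | Quality Lab: $32,110

Guaranteed amounts: Logistics $331,200. Residual $256,900.
Residual split over remaining headcount 240: Receiving 224,787.50 → $224,790; Quality Lab 32,112.50 → $32,110.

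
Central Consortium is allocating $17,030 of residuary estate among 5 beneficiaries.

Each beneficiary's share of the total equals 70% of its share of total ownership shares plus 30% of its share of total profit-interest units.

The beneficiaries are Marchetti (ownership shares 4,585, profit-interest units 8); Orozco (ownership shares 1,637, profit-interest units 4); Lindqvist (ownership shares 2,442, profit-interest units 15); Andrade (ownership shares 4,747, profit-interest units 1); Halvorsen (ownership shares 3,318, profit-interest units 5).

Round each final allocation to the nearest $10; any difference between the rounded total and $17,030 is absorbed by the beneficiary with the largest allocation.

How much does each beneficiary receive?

Marchetti: $4,500 · Orozco: $1,790 · Lindqvist: $4,060 · Andrade: $3,540 · Halvorsen: $3,140

Ownership shares total 16,729; profit-interest units total 33.
Blended shares (70% ownership shares + 30% profit-interest units): Marchetti 0.2646; Orozco 0.1049; Lindqvist 0.2385; Andrade 0.2077; Halvorsen 0.1843.
Unrounded shares: Marchetti 4,505.79; Orozco 1,785.79; Lindqvist 4,062.43; Andrade 3,537.51; Halvorsen 3,138.48.
After rounding ($10): Marchetti $4,510; Orozco $1,790; Lindqvist $4,060; Andrade $3,540; Halvorsen $3,140. Sum = $17,040.
Difference $17,030 − $17,040 = −$10 applied to largest allocation (Marchetti): Marchetti becomes $4,500.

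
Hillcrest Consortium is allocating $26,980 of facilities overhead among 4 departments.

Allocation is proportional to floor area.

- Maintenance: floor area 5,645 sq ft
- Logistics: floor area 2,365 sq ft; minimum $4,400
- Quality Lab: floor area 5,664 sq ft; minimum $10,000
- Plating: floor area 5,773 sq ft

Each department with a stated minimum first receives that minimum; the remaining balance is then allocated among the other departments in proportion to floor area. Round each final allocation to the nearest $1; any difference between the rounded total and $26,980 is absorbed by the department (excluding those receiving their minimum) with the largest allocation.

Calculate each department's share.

Maintenance: $6,219 | Logistics: $4,400 | Quality Lab: $10,000 | Plating: $6,361

Fund the minimums — Logistics $4,400; Quality Lab $10,000. Residual $12,580.
Residual split over remaining floor area 11,418: Maintenance 6,219.49 → $6,219; Plating 6,360.51 → $6,361.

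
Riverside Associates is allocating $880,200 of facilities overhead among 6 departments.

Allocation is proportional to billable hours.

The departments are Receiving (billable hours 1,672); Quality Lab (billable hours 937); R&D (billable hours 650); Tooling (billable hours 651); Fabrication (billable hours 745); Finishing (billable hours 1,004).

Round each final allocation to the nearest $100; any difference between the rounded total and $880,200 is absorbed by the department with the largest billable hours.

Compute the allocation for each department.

Total billable hours = 5,659.
Raw shares: Receiving 1,672/5,659 × $880,200 = 260,062.63; Quality Lab 937/5,659 × $880,200 = 145,740.84; R&D 650/5,659 × $880,200 = 101,100.90; Tooling 651/5,659 × $880,200 = 101,256.44; Fabrication 745/5,659 × $880,200 = 115,877.19; Finishing 1,004/5,659 × $880,200 = 156,162.01.
After rounding ($100): Receiving $260,100; Quality Lab $145,700; R&D $101,100; Tooling $101,300; Fabrication $115,900; Finishing $156,200. Sum = $880,300.
Difference $880,200 − $880,300 = −$100 applied to largest billable hours (Receiving): Receiving becomes $260,000.

Receiving: $260,000; Quality Lab: $145,700; R&D: $101,100; Tooling: $101,300; Fabrication: $115,900; Finishing: $156,200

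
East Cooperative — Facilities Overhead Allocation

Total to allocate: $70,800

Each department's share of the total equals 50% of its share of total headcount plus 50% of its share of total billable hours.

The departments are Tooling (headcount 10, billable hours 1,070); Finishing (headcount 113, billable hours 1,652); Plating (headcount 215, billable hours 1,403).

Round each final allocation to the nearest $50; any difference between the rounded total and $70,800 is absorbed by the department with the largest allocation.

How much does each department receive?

Tooling: $10,250 · Finishing: $26,000 · Plating: $34,550

Totals — headcount 338, billable hours 4,125.
Blended shares (50% headcount + 50% billable hours): Tooling 0.1445; Finishing 0.3674; Plating 0.4881.
Raw shares: Tooling 10,229.88; Finishing 26,012.07; Plating 34,558.04.
After rounding ($50): Tooling $10,250; Finishing $26,000; Plating $34,550. Sum = $70,800.
Rounded total matches; no reconciliation needed.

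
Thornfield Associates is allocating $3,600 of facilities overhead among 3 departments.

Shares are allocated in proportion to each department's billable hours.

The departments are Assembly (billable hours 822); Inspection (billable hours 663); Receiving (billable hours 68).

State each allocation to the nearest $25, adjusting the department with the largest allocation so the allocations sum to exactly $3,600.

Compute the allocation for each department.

Assembly: $1,925 · Inspection: $1,525 · Receiving: $150

Sum of billable hours: 1,553.
Raw shares: Assembly 822/1,553 × $3,600 = 1,905.47; Inspection 663/1,553 × $3,600 = 1,536.90; Receiving 68/1,553 × $3,600 = 157.63.
At nearest $25: Assembly $1,900; Inspection $1,525; Receiving $150. Sum = $3,575.
Difference $3,600 − $3,575 = +$25 applied to largest allocation (Assembly): Assembly becomes $1,925.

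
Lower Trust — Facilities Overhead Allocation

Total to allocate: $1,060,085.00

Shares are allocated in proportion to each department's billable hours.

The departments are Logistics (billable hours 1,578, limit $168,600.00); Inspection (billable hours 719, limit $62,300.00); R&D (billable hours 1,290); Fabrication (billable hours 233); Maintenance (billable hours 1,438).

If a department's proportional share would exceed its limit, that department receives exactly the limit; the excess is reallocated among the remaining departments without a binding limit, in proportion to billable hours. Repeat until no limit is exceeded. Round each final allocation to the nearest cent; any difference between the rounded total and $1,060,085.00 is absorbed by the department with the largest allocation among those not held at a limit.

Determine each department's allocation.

Logistics: $168,600.00; Inspection: $62,300.00; R&D: $361,245.74; Fabrication: $65,248.26; Maintenance: $402,691.00

Total billable hours = 5,258.
Pro-rata shares before constraints: Logistics 318,146.4682; Inspection 144,960.2729; R&D 260,081.7136; Fabrication 46,975.9994; Maintenance 289,920.5458.
Capped: Logistics ($168,600.00), Inspection ($62,300.00); balance $829,185.00 reallocated over remaining billable hours 2,961.
Remaining shares: R&D 361,245.7447 → $361,245.74; Fabrication 65,248.2624 → $65,248.26; Maintenance 402,690.9929 → $402,690.99.
Rounding difference +$0.01 applied to Maintenance → $402,691.00.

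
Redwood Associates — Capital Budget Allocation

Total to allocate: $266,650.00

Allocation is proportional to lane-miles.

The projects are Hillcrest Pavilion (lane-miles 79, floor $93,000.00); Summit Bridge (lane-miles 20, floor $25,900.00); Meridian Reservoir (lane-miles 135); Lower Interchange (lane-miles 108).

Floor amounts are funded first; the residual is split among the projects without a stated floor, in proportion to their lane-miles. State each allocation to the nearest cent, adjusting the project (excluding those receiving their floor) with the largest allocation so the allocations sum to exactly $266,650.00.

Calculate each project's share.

Hillcrest Pavilion: $93,000.00 | Summit Bridge: $25,900.00 | Meridian Reservoir: $82,083.33 | Lower Interchange: $65,666.67

Minimums first: Hillcrest Pavilion $93,000.00; Summit Bridge $25,900.00. Residual $147,750.00.
Residual split over remaining lane-miles 243: Meridian Reservoir 82,083.3333 → $82,083.33; Lower Interchange 65,666.6667 → $65,666.67.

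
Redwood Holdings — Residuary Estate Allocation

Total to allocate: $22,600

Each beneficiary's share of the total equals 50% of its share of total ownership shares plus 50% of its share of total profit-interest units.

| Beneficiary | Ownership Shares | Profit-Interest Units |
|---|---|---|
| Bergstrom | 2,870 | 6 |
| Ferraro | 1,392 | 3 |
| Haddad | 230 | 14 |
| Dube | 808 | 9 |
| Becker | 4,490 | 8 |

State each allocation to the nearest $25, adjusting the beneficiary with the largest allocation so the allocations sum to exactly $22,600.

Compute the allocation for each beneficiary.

Totals — ownership shares 9,790, profit-interest units 40.
Composite weights (50% ownership shares + 50% profit-interest units): Bergstrom 0.2216; Ferraro 0.1086; Haddad 0.1867; Dube 0.1538; Becker 0.3293.
Raw shares: Bergstrom 5,007.67; Ferraro 2,454.20; Haddad 4,220.47; Dube 3,475.13; Becker 7,442.53.
Rounded to nearest $25: Bergstrom $5,000; Ferraro $2,450; Haddad $4,225; Dube $3,475; Becker $7,450. Sum = $22,600.
Sum already equals the total — no adjustment.

Bergstrom: $5,000 · Ferraro: $2,450 · Haddad: $4,225 · Dube: $3,475 · Becker: $7,450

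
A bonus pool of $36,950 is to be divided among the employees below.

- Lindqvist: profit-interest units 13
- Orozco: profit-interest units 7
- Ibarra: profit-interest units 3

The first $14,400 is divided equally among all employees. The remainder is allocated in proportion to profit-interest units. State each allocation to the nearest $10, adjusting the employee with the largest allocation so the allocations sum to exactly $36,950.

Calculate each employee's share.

$14,400 shared equally gives $4,800 per employee.
Remainder $22,550 by profit-interest units (total 23): Lindqvist 12,745.65 → $12,750; Orozco 6,863.04 → $6,860; Ibarra 2,941.30 → $2,940.
Totals: Lindqvist $4,800 + $12,750 = $17,550; Orozco $4,800 + $6,860 = $11,660; Ibarra $4,800 + $2,940 = $7,740.

Lindqvist: $17,550 · Orozco: $11,660 · Ibarra: $7,740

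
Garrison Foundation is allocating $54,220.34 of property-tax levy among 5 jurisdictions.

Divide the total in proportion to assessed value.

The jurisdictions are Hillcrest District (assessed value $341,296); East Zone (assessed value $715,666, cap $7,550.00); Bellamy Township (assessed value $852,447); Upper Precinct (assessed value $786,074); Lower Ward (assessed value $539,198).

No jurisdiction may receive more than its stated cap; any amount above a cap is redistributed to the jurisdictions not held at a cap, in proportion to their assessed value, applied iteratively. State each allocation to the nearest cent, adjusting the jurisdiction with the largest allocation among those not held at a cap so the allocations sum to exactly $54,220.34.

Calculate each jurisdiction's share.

Assessed value total: 3,234,681.
Proportional shares (ignoring caps): Hillcrest District 5,720.8687; East Zone 11,996.1300; Bellamy Township 14,288.8792; Upper Precinct 13,176.3223; Lower Ward 9,038.1397.
Capped: East Zone ($7,550.00); residual $46,670.34 reallocated over remaining assessed value 2,519,015.
Remaining shares: Hillcrest District 6,323.2654 → $6,323.27; Bellamy Township 15,793.4714 → $15,793.47; Upper Precinct 14,563.7643 → $14,563.76; Lower Ward 9,989.8389 → $9,989.84.

Hillcrest District: $6,323.27; East Zone: $7,550.00; Bellamy Township: $15,793.47; Upper Precinct: $14,563.76; Lower Ward: $9,989.84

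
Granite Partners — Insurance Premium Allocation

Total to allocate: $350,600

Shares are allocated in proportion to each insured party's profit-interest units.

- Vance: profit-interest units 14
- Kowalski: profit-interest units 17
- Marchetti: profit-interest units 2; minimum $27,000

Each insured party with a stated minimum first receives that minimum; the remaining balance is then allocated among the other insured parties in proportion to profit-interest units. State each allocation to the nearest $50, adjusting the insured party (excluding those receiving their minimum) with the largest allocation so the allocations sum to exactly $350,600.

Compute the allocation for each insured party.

Guaranteed amounts: Marchetti $27,000. Residual $323,600.
Residual split over remaining profit-interest units 31: Vance 146,141.94 → $146,150; Kowalski 177,458.06 → $177,450.

Vance: $146,150; Kowalski: $177,450; Marchetti: $27,000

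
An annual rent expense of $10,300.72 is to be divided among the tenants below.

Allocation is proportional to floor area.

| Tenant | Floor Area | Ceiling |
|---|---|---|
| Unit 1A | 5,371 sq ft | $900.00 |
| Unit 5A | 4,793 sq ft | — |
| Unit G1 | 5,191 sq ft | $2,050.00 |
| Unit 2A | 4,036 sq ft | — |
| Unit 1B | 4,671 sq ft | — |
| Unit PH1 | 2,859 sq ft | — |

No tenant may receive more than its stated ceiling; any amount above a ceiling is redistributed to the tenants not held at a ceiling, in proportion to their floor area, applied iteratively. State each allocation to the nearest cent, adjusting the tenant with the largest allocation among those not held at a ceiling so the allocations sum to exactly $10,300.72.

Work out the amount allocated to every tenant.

Total floor area = 26,921.
Pro-rata shares before constraints: Unit 1A 2,055.0933; Unit 5A 1,833.9345; Unit G1 1,986.2203; Unit 2A 1,544.2854; Unit 1B 1,787.2539; Unit PH1 1,093.9326.
Capped: Unit 1A ($900.00); residual $9,400.72 reallocated over remaining floor area 21,550.
Capped: Unit G1 ($2,050.00); residual $7,350.72 reallocated over remaining floor area 16,359.
Redistributed shares: Unit 5A 2,153.6769 → $2,153.68; Unit 2A 1,813.5281 → $1,813.53; Unit 1B 2,098.8577 → $2,098.86; Unit PH1 1,284.6573 → $1,284.66.
Rounding difference −$0.01 applied to Unit 5A → $2,153.67.

Unit 1A: $900.00; Unit 5A: $2,153.67; Unit G1: $2,050.00; Unit 2A: $1,813.53; Unit 1B: $2,098.86; Unit PH1: $1,284.66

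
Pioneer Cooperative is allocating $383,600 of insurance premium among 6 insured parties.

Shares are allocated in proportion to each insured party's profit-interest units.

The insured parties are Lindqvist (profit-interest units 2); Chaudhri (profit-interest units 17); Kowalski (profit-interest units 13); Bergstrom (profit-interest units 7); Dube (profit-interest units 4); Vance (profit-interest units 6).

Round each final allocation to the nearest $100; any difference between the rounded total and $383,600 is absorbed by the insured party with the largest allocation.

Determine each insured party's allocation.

Total profit-interest units = 49.
Raw shares: Lindqvist 2/49 × $383,600 = 15,657.14; Chaudhri 17/49 × $383,600 = 133,085.71; Kowalski 13/49 × $383,600 = 101,771.43; Bergstrom 7/49 × $383,600 = 54,800.00; Dube 4/49 × $383,600 = 31,314.29; Vance 6/49 × $383,600 = 46,971.43.
After rounding ($100): Lindqvist $15,700; Chaudhri $133,100; Kowalski $101,800; Bergstrom $54,800; Dube $31,300; Vance $47,000. Sum = $383,700.
Difference $383,600 − $383,700 = −$100 applied to largest allocation (Chaudhri): Chaudhri becomes $133,000.

Lindqvist: $15,700 · Chaudhri: $133,000 · Kowalski: $101,800 · Bergstrom: $54,800 · Dube: $31,300 · Vance: $47,000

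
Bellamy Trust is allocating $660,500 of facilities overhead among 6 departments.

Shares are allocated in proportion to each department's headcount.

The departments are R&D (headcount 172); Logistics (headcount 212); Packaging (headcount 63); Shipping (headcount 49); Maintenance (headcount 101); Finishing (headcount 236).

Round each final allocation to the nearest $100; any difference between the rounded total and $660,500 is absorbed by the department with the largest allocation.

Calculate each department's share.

R&D: $136,400; Logistics: $168,100; Packaging: $50,000; Shipping: $38,900; Maintenance: $80,100; Finishing: $187,000

Total headcount = 833.
Proportional shares: R&D 172/833 × $660,500 = 136,381.75; Logistics 212/833 × $660,500 = 168,098.44; Packaging 63/833 × $660,500 = 49,953.78; Shipping 49/833 × $660,500 = 38,852.94; Maintenance 101/833 × $660,500 = 80,084.63; Finishing 236/833 × $660,500 = 187,128.45.
At nearest $100: R&D $136,400; Logistics $168,100; Packaging $50,000; Shipping $38,900; Maintenance $80,100; Finishing $187,100. Sum = $660,600.
Difference $660,500 − $660,600 = −$100 applied to largest allocation (Finishing): Finishing becomes $187,000.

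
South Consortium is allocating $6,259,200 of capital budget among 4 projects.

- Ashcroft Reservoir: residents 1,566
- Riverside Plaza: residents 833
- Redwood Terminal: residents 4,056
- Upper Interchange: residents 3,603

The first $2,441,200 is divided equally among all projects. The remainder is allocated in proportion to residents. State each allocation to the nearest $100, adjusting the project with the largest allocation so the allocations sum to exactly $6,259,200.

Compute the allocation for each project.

Ashcroft Reservoir: $1,204,800; Riverside Plaza: $926,500; Redwood Terminal: $2,149,900; Upper Interchange: $1,978,000

First tranche $2,441,200 split equally: $610,300 each.
Remainder $3,818,000 by residents (total 10,058): Ashcroft Reservoir 594,450.98 → $594,500; Riverside Plaza 316,205.41 → $316,200; Redwood Terminal 1,539,650.83 → $1,539,700; Upper Interchange 1,367,692.78 → $1,367,700.
Rounding difference −$100 on remainder applied to Redwood Terminal.
Totals: Ashcroft Reservoir $610,300 + $594,500 = $1,204,800; Riverside Plaza $610,300 + $316,200 = $926,500; Redwood Terminal $610,300 + $1,539,600 = $2,149,900; Upper Interchange $610,300 + $1,367,700 = $1,978,000.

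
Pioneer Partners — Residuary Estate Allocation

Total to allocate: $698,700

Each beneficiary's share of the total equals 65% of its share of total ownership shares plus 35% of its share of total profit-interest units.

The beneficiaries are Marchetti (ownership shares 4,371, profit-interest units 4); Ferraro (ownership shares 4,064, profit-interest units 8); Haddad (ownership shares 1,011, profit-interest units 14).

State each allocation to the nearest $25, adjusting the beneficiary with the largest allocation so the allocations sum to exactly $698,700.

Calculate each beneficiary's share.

Marchetti: $247,775 · Ferraro: $270,650 · Haddad: $180,275

Totals — ownership shares 9,446, profit-interest units 26.
Composite weights (65% ownership shares + 35% profit-interest units): Marchetti 0.3546; Ferraro 0.3873; Haddad 0.2580.
Unrounded shares: Marchetti 247,775.97; Ferraro 270,638.00; Haddad 180,286.03.
After rounding ($25): Marchetti $247,775; Ferraro $270,650; Haddad $180,275. Sum = $698,700.
Sum already equals the total — no adjustment.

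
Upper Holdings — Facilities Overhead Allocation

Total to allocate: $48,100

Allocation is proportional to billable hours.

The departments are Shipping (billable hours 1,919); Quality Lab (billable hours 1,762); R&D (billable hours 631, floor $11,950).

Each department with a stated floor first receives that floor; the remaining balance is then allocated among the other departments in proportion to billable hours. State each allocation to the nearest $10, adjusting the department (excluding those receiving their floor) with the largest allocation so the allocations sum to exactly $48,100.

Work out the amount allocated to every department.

Shipping: $18,850 · Quality Lab: $17,300 · R&D: $11,950

Fund the minimums — R&D $11,950. Remaining pool $36,150.
Remaining pool split over remaining billable hours 3,681: Shipping 18,845.93 → $18,850; Quality Lab 17,304.07 → $17,300.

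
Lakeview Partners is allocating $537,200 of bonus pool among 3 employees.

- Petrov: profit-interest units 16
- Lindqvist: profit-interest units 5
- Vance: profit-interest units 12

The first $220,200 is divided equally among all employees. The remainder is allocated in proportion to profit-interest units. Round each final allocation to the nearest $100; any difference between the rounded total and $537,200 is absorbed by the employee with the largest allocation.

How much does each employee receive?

Petrov: $227,100 · Lindqvist: $121,400 · Vance: $188,700

Equal tier: $220,200 ÷ 3 = $73,400 apiece.
Remainder $317,000 by profit-interest units (total 33): Petrov 153,696.97 → $153,700; Lindqvist 48,030.30 → $48,000; Vance 115,272.73 → $115,300.
Totals: Petrov $73,400 + $153,700 = $227,100; Lindqvist $73,400 + $48,000 = $121,400; Vance $73,400 + $115,300 = $188,700.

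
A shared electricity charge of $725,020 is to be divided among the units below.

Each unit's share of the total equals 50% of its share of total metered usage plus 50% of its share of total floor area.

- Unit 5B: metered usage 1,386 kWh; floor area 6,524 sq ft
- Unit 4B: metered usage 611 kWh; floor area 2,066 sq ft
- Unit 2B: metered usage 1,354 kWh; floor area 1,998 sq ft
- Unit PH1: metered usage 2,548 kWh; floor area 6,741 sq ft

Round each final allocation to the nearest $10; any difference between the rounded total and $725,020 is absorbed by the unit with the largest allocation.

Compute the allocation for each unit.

Metered usage total 5,899; floor area total 17,329.
Blended shares (50% metered usage + 50% floor area): Unit 5B 0.3057; Unit 4B 0.1114; Unit 2B 0.1724; Unit PH1 0.4105.
Unrounded shares: Unit 5B 221,650.87; Unit 4B 80,766.86; Unit 2B 125,003.77; Unit PH1 297,598.49.
Rounded to nearest $10: Unit 5B $221,650; Unit 4B $80,770; Unit 2B $125,000; Unit PH1 $297,600. Sum = $725,020.
Sum already equals the total — no adjustment.

Unit 5B: $221,650 | Unit 4B: $80,770 | Unit 2B: $125,000 | Unit PH1: $297,600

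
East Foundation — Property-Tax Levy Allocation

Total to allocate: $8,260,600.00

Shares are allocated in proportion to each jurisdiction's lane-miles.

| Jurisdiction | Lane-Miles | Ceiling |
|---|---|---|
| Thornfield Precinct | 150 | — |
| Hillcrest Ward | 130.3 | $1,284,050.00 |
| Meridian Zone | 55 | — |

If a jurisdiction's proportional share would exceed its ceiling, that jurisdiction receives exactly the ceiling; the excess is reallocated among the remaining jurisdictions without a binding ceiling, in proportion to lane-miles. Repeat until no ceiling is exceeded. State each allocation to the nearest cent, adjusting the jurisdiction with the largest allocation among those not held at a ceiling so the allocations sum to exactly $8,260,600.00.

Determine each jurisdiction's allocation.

Thornfield Precinct: $5,104,792.68 · Hillcrest Ward: $1,284,050.00 · Meridian Zone: $1,871,757.32

Sum of lane-miles: 335.3.
Proportional shares (ignoring caps): Thornfield Precinct 3,695,466.7462; Hillcrest Ward 3,210,128.7802; Meridian Zone 1,355,004.4736.
Held at cap: Hillcrest Ward ($1,284,050.00); remaining pool $6,976,550.00 reallocated over remaining lane-miles 205.
Shares after redistribution: Thornfield Precinct 5,104,792.6829 → $5,104,792.68; Meridian Zone 1,871,757.3171 → $1,871,757.32.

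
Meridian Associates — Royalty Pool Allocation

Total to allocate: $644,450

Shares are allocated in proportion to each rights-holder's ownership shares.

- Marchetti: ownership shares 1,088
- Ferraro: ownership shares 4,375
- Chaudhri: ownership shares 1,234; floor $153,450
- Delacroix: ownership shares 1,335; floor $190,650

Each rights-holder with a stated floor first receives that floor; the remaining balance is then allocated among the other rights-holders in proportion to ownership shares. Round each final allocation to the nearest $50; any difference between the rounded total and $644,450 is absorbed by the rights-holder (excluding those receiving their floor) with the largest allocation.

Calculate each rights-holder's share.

Fund the minimums — Chaudhri $153,450; Delacroix $190,650. Balance $300,350.
Balance split over remaining ownership shares 5,463: Marchetti 59,817.10 → $59,800; Ferraro 240,532.90 → $240,550.

Marchetti: $59,800; Ferraro: $240,550; Chaudhri: $153,450; Delacroix: $190,650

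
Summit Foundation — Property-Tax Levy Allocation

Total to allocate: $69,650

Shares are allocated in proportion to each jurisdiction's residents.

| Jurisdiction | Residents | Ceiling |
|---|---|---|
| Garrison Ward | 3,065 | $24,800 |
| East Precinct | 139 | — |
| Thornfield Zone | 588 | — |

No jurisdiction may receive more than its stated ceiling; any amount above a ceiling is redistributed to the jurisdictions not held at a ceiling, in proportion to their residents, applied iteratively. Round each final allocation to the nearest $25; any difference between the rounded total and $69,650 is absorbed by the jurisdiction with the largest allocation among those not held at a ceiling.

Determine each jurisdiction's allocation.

Garrison Ward: $24,800; East Precinct: $8,575; Thornfield Zone: $36,275

Total residents = 3,792.
Proportional shares (ignoring caps): Garrison Ward 56,296.74; East Precinct 2,553.10; Thornfield Zone 10,800.16.
Capped: Garrison Ward ($24,800); remaining pool $44,850 reallocated over remaining residents 727.
Shares after redistribution: East Precinct 8,575.17 → $8,575; Thornfield Zone 36,274.83 → $36,275.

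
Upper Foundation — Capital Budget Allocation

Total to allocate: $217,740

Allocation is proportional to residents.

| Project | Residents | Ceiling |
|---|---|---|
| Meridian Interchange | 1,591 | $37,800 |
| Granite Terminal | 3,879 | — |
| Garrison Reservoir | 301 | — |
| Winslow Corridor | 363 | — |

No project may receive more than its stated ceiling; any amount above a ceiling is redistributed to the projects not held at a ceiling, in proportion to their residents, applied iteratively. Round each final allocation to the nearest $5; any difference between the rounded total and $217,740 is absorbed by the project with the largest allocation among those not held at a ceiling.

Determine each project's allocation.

Total residents = 6,134.
Proportional shares (ignoring caps): Meridian Interchange 56,476.09; Granite Terminal 137,693.75; Garrison Reservoir 10,684.67; Winslow Corridor 12,885.49.
Capped: Meridian Interchange ($37,800); residual $179,940 reallocated over remaining residents 4,543.
Remaining shares: Granite Terminal 153,640.16 → $153,640; Garrison Reservoir 11,922.06 → $11,920; Winslow Corridor 14,377.77 → $14,380.

Meridian Interchange: $37,800; Granite Terminal: $153,640; Garrison Reservoir: $11,920; Winslow Corridor: $14,380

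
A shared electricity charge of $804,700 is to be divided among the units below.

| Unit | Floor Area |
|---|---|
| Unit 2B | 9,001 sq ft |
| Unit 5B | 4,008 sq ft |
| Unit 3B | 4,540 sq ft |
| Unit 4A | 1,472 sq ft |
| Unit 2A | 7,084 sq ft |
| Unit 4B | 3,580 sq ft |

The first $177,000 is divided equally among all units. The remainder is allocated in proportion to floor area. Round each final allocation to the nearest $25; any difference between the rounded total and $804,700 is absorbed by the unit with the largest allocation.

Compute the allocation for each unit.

Equal tier: $177,000 ÷ 6 = $29,500 apiece.
Remainder $627,700 by floor area (total 29,685): Unit 2B 190,329.38 → $190,325; Unit 5B 84,750.60 → $84,750; Unit 3B 95,999.93 → $96,000; Unit 4A 31,125.97 → $31,125; Unit 2A 149,793.73 → $149,800; Unit 4B 75,700.39 → $75,700.
Totals: Unit 2B $29,500 + $190,325 = $219,825; Unit 5B $29,500 + $84,750 = $114,250; Unit 3B $29,500 + $96,000 = $125,500; Unit 4A $29,500 + $31,125 = $60,625; Unit 2A $29,500 + $149,800 = $179,300; Unit 4B $29,500 + $75,700 = $105,200.

Unit 2B: $219,825 | Unit 5B: $114,250 | Unit 3B: $125,500 | Unit 4A: $60,625 | Unit 2A: $179,300 | Unit 4B: $105,200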